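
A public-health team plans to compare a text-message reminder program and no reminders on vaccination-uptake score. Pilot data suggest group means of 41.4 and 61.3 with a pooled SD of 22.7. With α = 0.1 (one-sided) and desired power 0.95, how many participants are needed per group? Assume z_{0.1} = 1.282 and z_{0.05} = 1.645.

n = 23 per group

Cohen's d = |M₁ − M₂| / SD_pooled = |41.4 − 61.3| / 22.7 = 19.9 / 22.7 = 0.877.
For two independent groups with equal n: n = 2·((z_{α} + z_β) / d)².
z_{α} + z_β = 1.282 + 1.645 = 2.927.
n = 2 × (2.927 / 0.877)² = 2 × 3.338² = 2 × 11.14 = 22.3.
Round up to the next whole participant.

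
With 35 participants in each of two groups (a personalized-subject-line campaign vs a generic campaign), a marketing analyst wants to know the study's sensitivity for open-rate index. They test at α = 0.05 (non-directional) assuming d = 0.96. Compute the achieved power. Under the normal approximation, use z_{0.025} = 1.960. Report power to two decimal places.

For two equal groups, power = Φ(d·√(n/2) − z_{α/2}).
d·√(n/2) = 0.96 × √(35/2) = 0.96 × 4.183 = 4.016.
z_β = 4.016 − 1.960 = 2.056.
Power = Φ(2.056) = 0.980.

power ≈ 0.98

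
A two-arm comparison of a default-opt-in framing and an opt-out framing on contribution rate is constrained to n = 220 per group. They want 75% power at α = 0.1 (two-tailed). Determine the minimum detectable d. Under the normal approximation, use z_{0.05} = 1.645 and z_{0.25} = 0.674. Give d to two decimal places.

d_min ≈ 0.22

For two independent groups of n = 220 each: d_min = (z_{α/2} + z_β)·√(2/n).
z-sum = 1.645 + 0.674 = 2.319.
d_min = 2.319 × √(2/220) = 2.319 × 0.0953 = 0.221.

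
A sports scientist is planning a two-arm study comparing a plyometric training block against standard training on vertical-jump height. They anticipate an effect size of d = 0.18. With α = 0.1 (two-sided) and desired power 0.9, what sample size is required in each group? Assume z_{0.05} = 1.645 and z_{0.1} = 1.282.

n = 529 per group

For two independent groups with equal n: n = 2·((z_{α/2} + z_β) / d)².
z_{α/2} + z_β = 1.645 + 1.282 = 2.927.
n = 2 × (2.927 / 0.18)² = 2 × 16.261² = 2 × 264.42 = 528.8.
Round up to the next whole participant.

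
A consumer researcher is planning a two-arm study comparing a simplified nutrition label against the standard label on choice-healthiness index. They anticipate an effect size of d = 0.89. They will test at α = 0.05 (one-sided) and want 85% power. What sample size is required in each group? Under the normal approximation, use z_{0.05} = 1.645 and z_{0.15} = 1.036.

For two independent groups with equal n: n = 2·((z_{α} + z_β) / d)².
z_{α} + z_β = 1.645 + 1.036 = 2.681.
n = 2 × (2.681 / 0.89)² = 2 × 3.012² = 2 × 9.07 = 18.1.
Round up to the next whole participant.

n = 19 per group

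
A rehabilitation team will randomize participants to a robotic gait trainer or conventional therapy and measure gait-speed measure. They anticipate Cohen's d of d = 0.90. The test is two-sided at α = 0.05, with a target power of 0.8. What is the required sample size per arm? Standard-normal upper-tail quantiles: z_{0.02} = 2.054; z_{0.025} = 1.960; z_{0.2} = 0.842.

For two independent groups with equal n: n = 2·((z_{α/2} + z_β) / d)².
z_{α/2} + z_β = 1.960 + 0.842 = 2.802.
n = 2 × (2.802 / 0.90)² = 2 × 3.113² = 2 × 9.69 = 19.4.
Round up to the next whole participant.

n = 20 per group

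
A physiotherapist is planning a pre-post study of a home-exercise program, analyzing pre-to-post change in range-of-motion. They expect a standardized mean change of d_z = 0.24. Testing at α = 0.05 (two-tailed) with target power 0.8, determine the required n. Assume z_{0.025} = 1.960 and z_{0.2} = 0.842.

For a paired (one-sample on differences) test: n = ((z_{α/2} + z_β) / d)².
z_{α/2} + z_β = 1.960 + 0.842 = 2.802.
n = (2.802 / 0.24)² = 11.675² = 136.31.
Round up.

n = 137 pairs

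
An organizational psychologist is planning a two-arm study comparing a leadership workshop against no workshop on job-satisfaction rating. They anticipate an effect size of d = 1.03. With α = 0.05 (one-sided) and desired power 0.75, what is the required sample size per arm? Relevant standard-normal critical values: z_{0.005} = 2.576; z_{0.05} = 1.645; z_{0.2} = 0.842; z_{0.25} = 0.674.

n = 11 per group

For two independent groups with equal n: n = 2·((z_{α} + z_β) / d)².
z_{α} + z_β = 1.645 + 0.674 = 2.319.
n = 2 × (2.319 / 1.03)² = 2 × 2.251² = 2 × 5.07 = 10.1.
Round up to the next whole participant.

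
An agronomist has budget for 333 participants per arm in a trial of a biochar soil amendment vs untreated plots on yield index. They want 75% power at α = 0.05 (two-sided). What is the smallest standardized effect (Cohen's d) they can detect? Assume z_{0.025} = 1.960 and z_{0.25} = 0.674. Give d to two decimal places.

d_min ≈ 0.20

For two independent groups of n = 333 each: d_min = (z_{α/2} + z_β)·√(2/n).
z-sum = 1.960 + 0.674 = 2.634.
d_min = 2.634 × √(2/333) = 2.634 × 0.0775 = 0.204.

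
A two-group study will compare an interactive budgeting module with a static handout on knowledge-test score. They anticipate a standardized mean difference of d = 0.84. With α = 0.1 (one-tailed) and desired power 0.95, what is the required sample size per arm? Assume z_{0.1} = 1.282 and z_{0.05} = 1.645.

n = 25 per group

For two independent groups with equal n: n = 2·((z_{α} + z_β) / d)².
z_{α} + z_β = 1.282 + 1.645 = 2.927.
n = 2 × (2.927 / 0.84)² = 2 × 3.485² = 2 × 12.14 = 24.3.
Round up to the next whole participant.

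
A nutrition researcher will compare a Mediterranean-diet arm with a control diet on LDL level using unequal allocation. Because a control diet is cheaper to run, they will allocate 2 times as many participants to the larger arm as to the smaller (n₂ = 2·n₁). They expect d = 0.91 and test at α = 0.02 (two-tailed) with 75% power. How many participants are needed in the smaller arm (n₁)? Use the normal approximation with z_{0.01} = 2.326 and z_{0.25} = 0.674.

With allocation ratio k = n₂/n₁ = 2, Var(x̄₁−x̄₂) = σ²(1/n₁ + 1/(k·n₁)) = σ²·(k+1)/(k·n₁).
So n₁ = (1 + 1/k)·((z_{α/2} + z_β)/d)² = 1.500 × (3.000/0.91)².
n₁ = 1.500 × 10.87 = 16.3.
Round up: n₁ = 17, giving n₂ = 2 × 17 = 34.

n₁ = 17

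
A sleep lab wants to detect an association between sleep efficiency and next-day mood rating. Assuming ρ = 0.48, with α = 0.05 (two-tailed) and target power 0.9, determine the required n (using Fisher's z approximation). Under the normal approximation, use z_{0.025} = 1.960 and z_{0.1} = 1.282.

Fisher's z: C = ½·ln((1+r)/(1−r)) = ½·ln(2.8462) = 0.5230.
n = ((z_{α/2} + z_β)/C)² + 3.
(1.960 + 1.282) / 0.5230 = 3.242 / 0.5230 = 6.199.
n = 6.199² + 3 = 38.43 + 3 = 41.4.
Round up.

n = 42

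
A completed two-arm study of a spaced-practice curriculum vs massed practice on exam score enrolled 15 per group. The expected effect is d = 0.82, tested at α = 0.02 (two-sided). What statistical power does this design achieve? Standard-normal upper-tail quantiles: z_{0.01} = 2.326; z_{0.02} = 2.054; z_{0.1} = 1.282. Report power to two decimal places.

For two equal groups, power = Φ(d·√(n/2) − z_{α/2}).
d·√(n/2) = 0.82 × √(15/2) = 0.82 × 2.739 = 2.246.
z_β = 2.246 − 2.326 = -0.080.
Power = Φ(-0.080) = 0.468.

power ≈ 0.47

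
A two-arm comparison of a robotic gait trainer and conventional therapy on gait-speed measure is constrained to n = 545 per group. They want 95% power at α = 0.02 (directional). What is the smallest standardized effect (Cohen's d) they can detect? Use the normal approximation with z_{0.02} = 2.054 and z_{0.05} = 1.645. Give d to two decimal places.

For two independent groups of n = 545 each: d_min = (z_{α} + z_β)·√(2/n).
z-sum = 2.054 + 1.645 = 3.699.
d_min = 3.699 × √(2/545) = 3.699 × 0.0606 = 0.224.

d_min ≈ 0.22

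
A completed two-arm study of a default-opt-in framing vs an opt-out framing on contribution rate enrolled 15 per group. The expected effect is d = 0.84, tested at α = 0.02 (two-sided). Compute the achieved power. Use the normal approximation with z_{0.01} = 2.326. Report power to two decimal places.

For two equal groups, power = Φ(d·√(n/2) − z_{α/2}).
d·√(n/2) = 0.84 × √(15/2) = 0.84 × 2.739 = 2.300.
z_β = 2.300 − 2.326 = -0.026.
Power = Φ(-0.026) = 0.490.

power ≈ 0.49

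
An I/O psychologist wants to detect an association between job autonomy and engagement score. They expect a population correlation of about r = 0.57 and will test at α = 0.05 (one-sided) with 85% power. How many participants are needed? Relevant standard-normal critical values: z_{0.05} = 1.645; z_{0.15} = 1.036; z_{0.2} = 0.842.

Fisher's z: C = ½·ln((1+r)/(1−r)) = ½·ln(3.6512) = 0.6475.
n = ((z_{α} + z_β)/C)² + 3.
(1.645 + 1.036) / 0.6475 = 2.681 / 0.6475 = 4.141.
n = 4.141² + 3 = 17.14 + 3 = 20.1.
Round up.

n = 21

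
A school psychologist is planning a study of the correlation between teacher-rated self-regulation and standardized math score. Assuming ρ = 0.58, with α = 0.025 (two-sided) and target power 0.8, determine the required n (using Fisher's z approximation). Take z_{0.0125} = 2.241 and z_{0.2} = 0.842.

n = 25

Fisher's z: C = ½·ln((1+r)/(1−r)) = ½·ln(3.7619) = 0.6625.
n = ((z_{α/2} + z_β)/C)² + 3.
(2.241 + 0.842) / 0.6625 = 3.083 / 0.6625 = 4.654.
n = 4.654² + 3 = 21.66 + 3 = 24.7.
Round up.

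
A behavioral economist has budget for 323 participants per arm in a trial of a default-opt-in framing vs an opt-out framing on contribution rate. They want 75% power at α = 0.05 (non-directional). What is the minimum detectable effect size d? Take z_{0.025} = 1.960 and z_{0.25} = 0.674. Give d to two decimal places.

For two independent groups of n = 323 each: d_min = (z_{α/2} + z_β)·√(2/n).
z-sum = 1.960 + 0.674 = 2.634.
d_min = 2.634 × √(2/323) = 2.634 × 0.0787 = 0.207.

d_min ≈ 0.21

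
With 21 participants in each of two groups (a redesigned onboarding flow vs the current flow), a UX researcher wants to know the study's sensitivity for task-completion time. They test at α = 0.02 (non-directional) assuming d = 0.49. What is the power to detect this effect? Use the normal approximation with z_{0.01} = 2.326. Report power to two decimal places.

For two equal groups, power = Φ(d·√(n/2) − z_{α/2}).
d·√(n/2) = 0.49 × √(21/2) = 0.49 × 3.240 = 1.588.
z_β = 1.588 − 2.326 = -0.738.
Power = Φ(-0.738) = 0.230.

power ≈ 0.23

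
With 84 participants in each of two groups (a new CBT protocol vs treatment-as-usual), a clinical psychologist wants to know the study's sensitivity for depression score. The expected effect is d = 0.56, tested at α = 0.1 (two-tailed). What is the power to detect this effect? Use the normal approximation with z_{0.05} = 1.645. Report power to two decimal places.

power ≈ 0.98

For two equal groups, power = Φ(d·√(n/2) − z_{α/2}).
d·√(n/2) = 0.56 × √(84/2) = 0.56 × 6.481 = 3.629.
z_β = 3.629 − 1.645 = 1.984.
Power = Φ(1.984) = 0.976.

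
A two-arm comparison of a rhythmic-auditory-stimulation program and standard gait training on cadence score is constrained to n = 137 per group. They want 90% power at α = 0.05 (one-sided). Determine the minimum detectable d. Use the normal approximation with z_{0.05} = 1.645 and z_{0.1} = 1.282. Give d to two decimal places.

d_min ≈ 0.35

For two independent groups of n = 137 each: d_min = (z_{α} + z_β)·√(2/n).
z-sum = 1.645 + 1.282 = 2.927.
d_min = 2.927 × √(2/137) = 2.927 × 0.1208 = 0.354.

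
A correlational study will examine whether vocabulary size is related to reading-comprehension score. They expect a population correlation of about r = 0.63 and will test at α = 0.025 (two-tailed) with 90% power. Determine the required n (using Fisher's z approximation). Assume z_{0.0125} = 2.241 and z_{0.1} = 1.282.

Fisher's z: C = ½·ln((1+r)/(1−r)) = ½·ln(4.4054) = 0.7414.
n = ((z_{α/2} + z_β)/C)² + 3.
(2.241 + 1.282) / 0.7414 = 3.523 / 0.7414 = 4.752.
n = 4.752² + 3 = 22.58 + 3 = 25.6.
Round up.

n = 26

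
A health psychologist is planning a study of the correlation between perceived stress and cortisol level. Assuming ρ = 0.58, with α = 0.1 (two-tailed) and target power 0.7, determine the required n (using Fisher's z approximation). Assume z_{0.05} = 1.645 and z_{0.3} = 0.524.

Fisher's z: C = ½·ln((1+r)/(1−r)) = ½·ln(3.7619) = 0.6625.
n = ((z_{α/2} + z_β)/C)² + 3.
(1.645 + 0.524) / 0.6625 = 2.169 / 0.6625 = 3.274.
n = 3.274² + 3 = 10.72 + 3 = 13.7.
Round up.

n = 14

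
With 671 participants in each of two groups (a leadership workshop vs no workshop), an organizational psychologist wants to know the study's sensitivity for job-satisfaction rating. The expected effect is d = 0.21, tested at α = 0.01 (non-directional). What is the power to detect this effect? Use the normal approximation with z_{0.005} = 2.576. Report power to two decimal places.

For two equal groups, power = Φ(d·√(n/2) − z_{α/2}).
d·√(n/2) = 0.21 × √(671/2) = 0.21 × 18.317 = 3.846.
z_β = 3.846 − 2.576 = 1.270.
Power = Φ(1.270) = 0.898.

power ≈ 0.90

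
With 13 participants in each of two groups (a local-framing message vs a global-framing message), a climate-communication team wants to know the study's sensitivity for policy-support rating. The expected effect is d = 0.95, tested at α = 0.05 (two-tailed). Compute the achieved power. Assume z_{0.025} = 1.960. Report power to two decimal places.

For two equal groups, power = Φ(d·√(n/2) − z_{α/2}).
d·√(n/2) = 0.95 × √(13/2) = 0.95 × 2.550 = 2.422.
z_β = 2.422 − 1.960 = 0.462.
Power = Φ(0.462) = 0.678.

power ≈ 0.68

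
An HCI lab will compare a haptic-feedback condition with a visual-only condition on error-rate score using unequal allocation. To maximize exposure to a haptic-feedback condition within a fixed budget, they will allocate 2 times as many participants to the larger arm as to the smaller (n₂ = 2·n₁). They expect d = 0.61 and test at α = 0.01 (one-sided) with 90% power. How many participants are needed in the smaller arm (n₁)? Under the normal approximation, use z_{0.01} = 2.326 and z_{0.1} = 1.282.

With allocation ratio k = n₂/n₁ = 2, Var(x̄₁−x̄₂) = σ²(1/n₁ + 1/(k·n₁)) = σ²·(k+1)/(k·n₁).
So n₁ = (1 + 1/k)·((z_{α} + z_β)/d)² = 1.500 × (3.608/0.61)².
n₁ = 1.500 × 34.98 = 52.5.
Round up: n₁ = 53, giving n₂ = 2 × 53 = 106.

n₁ = 53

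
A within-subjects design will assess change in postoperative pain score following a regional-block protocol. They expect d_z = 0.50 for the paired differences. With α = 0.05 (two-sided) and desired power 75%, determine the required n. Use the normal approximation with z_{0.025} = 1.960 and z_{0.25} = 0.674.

For a paired (one-sample on differences) test: n = ((z_{α/2} + z_β) / d)².
z_{α/2} + z_β = 1.960 + 0.674 = 2.634.
n = (2.634 / 0.50)² = 5.268² = 27.75.
Round up.

n = 28 pairs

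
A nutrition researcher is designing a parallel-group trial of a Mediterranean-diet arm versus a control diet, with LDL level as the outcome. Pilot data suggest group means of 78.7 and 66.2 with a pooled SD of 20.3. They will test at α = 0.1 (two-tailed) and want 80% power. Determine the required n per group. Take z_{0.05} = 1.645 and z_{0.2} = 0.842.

n = 33 per group

Cohen's d = |M₁ − M₂| / SD_pooled = |78.7 − 66.2| / 20.3 = 12.5 / 20.3 = 0.616.
For two independent groups with equal n: n = 2·((z_{α/2} + z_β) / d)².
z_{α/2} + z_β = 1.645 + 0.842 = 2.487.
n = 2 × (2.487 / 0.616)² = 2 × 4.037² = 2 × 16.30 = 32.6.
Round up to the next whole participant.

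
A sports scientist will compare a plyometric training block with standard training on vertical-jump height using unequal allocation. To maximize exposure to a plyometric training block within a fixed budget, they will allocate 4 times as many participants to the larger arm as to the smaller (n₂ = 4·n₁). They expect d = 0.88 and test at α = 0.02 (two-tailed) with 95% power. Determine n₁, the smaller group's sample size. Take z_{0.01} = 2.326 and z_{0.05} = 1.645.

With allocation ratio k = n₂/n₁ = 4, Var(x̄₁−x̄₂) = σ²(1/n₁ + 1/(k·n₁)) = σ²·(k+1)/(k·n₁).
So n₁ = (1 + 1/k)·((z_{α/2} + z_β)/d)² = 1.250 × (3.971/0.88)².
n₁ = 1.250 × 20.36 = 25.5.
Round up: n₁ = 26, giving n₂ = 4 × 26 = 104.

n₁ = 26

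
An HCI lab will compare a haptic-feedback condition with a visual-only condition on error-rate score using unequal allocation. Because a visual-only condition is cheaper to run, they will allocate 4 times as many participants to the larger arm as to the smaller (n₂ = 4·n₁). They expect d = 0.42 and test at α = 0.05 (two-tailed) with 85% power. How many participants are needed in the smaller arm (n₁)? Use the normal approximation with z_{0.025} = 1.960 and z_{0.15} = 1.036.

With allocation ratio k = n₂/n₁ = 4, Var(x̄₁−x̄₂) = σ²(1/n₁ + 1/(k·n₁)) = σ²·(k+1)/(k·n₁).
So n₁ = (1 + 1/k)·((z_{α/2} + z_β)/d)² = 1.250 × (2.996/0.42)².
n₁ = 1.250 × 50.88 = 63.6.
Round up: n₁ = 64, giving n₂ = 4 × 64 = 256.

n₁ = 64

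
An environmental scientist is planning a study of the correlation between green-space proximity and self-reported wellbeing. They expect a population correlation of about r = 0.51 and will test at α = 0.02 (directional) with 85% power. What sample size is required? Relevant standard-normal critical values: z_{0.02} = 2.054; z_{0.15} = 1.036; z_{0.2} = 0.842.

Fisher's z: C = ½·ln((1+r)/(1−r)) = ½·ln(3.0816) = 0.5627.
n = ((z_{α} + z_β)/C)² + 3.
(2.054 + 1.036) / 0.5627 = 3.090 / 0.5627 = 5.491.
n = 5.491² + 3 = 30.16 + 3 = 33.2.
Round up.

n = 34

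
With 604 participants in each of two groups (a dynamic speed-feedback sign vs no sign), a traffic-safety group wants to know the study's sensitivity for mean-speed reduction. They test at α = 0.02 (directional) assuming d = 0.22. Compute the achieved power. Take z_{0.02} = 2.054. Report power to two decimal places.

power ≈ 0.96

For two equal groups, power = Φ(d·√(n/2) − z_{α}).
d·√(n/2) = 0.22 × √(604/2) = 0.22 × 17.378 = 3.823.
z_β = 3.823 − 2.054 = 1.769.
Power = Φ(1.769) = 0.962.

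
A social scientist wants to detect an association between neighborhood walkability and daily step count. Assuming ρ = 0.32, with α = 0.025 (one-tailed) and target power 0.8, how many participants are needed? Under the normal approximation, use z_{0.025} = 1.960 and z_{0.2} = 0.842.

n = 75

Fisher's z: C = ½·ln((1+r)/(1−r)) = ½·ln(1.9412) = 0.3316.
n = ((z_{α} + z_β)/C)² + 3.
(1.960 + 0.842) / 0.3316 = 2.802 / 0.3316 = 8.450.
n = 8.450² + 3 = 71.40 + 3 = 74.4.
Round up.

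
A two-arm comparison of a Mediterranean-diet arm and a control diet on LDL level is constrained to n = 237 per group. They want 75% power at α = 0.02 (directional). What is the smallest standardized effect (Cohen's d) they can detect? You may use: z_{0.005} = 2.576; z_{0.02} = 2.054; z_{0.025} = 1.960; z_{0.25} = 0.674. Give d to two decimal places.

For two independent groups of n = 237 each: d_min = (z_{α} + z_β)·√(2/n).
z-sum = 2.054 + 0.674 = 2.728.
d_min = 2.728 × √(2/237) = 2.728 × 0.0919 = 0.251.

d_min ≈ 0.25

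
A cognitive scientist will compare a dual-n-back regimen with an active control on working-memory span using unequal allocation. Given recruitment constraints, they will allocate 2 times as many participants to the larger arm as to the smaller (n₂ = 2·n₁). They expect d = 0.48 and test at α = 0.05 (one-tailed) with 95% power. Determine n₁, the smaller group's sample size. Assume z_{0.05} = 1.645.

With allocation ratio k = n₂/n₁ = 2, Var(x̄₁−x̄₂) = σ²(1/n₁ + 1/(k·n₁)) = σ²·(k+1)/(k·n₁).
So n₁ = (1 + 1/k)·((z_{α} + z_β)/d)² = 1.500 × (3.290/0.48)².
n₁ = 1.500 × 46.98 = 70.5.
Round up: n₁ = 71, giving n₂ = 2 × 71 = 142.

n₁ = 71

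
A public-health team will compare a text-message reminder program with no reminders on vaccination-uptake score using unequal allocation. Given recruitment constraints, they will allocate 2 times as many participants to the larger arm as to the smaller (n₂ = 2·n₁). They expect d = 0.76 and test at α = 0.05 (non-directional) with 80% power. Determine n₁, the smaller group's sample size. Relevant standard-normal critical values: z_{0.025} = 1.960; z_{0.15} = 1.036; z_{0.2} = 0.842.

With allocation ratio k = n₂/n₁ = 2, Var(x̄₁−x̄₂) = σ²(1/n₁ + 1/(k·n₁)) = σ²·(k+1)/(k·n₁).
So n₁ = (1 + 1/k)·((z_{α/2} + z_β)/d)² = 1.500 × (2.802/0.76)².
n₁ = 1.500 × 13.59 = 20.4.
Round up: n₁ = 21, giving n₂ = 2 × 21 = 42.

n₁ = 21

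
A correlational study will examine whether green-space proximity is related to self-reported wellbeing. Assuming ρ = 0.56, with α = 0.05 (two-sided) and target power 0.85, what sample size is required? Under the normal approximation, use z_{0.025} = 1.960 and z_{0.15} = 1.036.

Fisher's z: C = ½·ln((1+r)/(1−r)) = ½·ln(3.5455) = 0.6328.
n = ((z_{α/2} + z_β)/C)² + 3.
(1.960 + 1.036) / 0.6328 = 2.996 / 0.6328 = 4.735.
n = 4.735² + 3 = 22.42 + 3 = 25.4.
Round up.

n = 26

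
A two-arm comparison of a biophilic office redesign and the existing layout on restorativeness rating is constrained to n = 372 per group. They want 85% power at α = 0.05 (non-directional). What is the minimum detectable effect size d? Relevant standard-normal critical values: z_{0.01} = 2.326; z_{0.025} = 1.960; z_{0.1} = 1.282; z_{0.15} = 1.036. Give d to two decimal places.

For two independent groups of n = 372 each: d_min = (z_{α/2} + z_β)·√(2/n).
z-sum = 1.960 + 1.036 = 2.996.
d_min = 2.996 × √(2/372) = 2.996 × 0.0733 = 0.220.

d_min ≈ 0.22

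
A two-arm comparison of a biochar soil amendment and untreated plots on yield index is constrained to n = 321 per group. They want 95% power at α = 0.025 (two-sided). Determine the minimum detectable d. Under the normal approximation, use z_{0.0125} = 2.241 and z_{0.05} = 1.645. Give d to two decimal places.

For two independent groups of n = 321 each: d_min = (z_{α/2} + z_β)·√(2/n).
z-sum = 2.241 + 1.645 = 3.886.
d_min = 3.886 × √(2/321) = 3.886 × 0.0789 = 0.307.

d_min ≈ 0.31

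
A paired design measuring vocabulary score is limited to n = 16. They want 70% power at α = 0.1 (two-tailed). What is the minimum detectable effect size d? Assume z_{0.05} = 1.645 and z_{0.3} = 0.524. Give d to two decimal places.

d_min ≈ 0.54

For a single sample (or paired design) of n = 16: d_min = (z_{α/2} + z_β)/√n.
z-sum = 1.645 + 0.524 = 2.169.
d_min = 2.169 / √16 = 2.169 / 4.000 = 0.542.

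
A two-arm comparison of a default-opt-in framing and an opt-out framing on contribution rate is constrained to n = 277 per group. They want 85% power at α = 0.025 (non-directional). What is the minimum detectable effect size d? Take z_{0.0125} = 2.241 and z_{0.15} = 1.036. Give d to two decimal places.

For two independent groups of n = 277 each: d_min = (z_{α/2} + z_β)·√(2/n).
z-sum = 2.241 + 1.036 = 3.277.
d_min = 3.277 × √(2/277) = 3.277 × 0.0850 = 0.278.

d_min ≈ 0.28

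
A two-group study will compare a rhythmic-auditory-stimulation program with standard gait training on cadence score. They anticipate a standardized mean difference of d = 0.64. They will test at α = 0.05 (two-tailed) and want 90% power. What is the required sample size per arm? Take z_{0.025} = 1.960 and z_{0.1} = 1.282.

For two independent groups with equal n: n = 2·((z_{α/2} + z_β) / d)².
z_{α/2} + z_β = 1.960 + 1.282 = 3.242.
n = 2 × (3.242 / 0.64)² = 2 × 5.066² = 2 × 25.66 = 51.3.
Round up to the next whole participant.

n = 52 per group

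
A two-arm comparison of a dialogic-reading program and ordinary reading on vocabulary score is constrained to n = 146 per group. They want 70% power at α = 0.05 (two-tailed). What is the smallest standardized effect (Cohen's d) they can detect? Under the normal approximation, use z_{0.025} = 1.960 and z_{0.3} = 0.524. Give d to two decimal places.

d_min ≈ 0.29

For two independent groups of n = 146 each: d_min = (z_{α/2} + z_β)·√(2/n).
z-sum = 1.960 + 0.524 = 2.484.
d_min = 2.484 × √(2/146) = 2.484 × 0.1170 = 0.291.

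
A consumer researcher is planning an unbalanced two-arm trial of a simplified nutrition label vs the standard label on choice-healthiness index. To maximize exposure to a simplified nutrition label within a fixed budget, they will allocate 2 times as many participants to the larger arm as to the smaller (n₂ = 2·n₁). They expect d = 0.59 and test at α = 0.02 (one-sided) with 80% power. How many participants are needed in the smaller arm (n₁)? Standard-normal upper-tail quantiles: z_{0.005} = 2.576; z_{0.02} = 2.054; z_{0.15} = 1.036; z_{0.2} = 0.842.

n₁ = 37

With allocation ratio k = n₂/n₁ = 2, Var(x̄₁−x̄₂) = σ²(1/n₁ + 1/(k·n₁)) = σ²·(k+1)/(k·n₁).
So n₁ = (1 + 1/k)·((z_{α} + z_β)/d)² = 1.500 × (2.896/0.59)².
n₁ = 1.500 × 24.09 = 36.1.
Round up: n₁ = 37, giving n₂ = 2 × 37 = 74.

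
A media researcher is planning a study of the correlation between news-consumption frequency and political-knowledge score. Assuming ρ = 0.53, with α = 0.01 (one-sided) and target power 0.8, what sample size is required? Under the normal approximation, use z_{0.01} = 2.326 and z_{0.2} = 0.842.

Fisher's z: C = ½·ln((1+r)/(1−r)) = ½·ln(3.2553) = 0.5901.
n = ((z_{α} + z_β)/C)² + 3.
(2.326 + 0.842) / 0.5901 = 3.168 / 0.5901 = 5.369.
n = 5.369² + 3 = 28.82 + 3 = 31.8.
Round up.

n = 32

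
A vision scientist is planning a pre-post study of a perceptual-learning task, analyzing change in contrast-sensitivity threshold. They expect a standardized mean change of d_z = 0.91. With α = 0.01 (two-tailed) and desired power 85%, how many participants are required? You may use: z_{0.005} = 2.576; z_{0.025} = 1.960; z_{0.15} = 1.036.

n = 16 pairs

For a paired (one-sample on differences) test: n = ((z_{α/2} + z_β) / d)².
z_{α/2} + z_β = 2.576 + 1.036 = 3.612.
n = (3.612 / 0.91)² = 3.969² = 15.75.
Round up.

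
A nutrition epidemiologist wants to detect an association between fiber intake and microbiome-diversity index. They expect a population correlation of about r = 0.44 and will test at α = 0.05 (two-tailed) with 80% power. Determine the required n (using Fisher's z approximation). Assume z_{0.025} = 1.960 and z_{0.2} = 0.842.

n = 39

Fisher's z: C = ½·ln((1+r)/(1−r)) = ½·ln(2.5714) = 0.4722.
n = ((z_{α/2} + z_β)/C)² + 3.
(1.960 + 0.842) / 0.4722 = 2.802 / 0.4722 = 5.934.
n = 5.934² + 3 = 35.21 + 3 = 38.2.
Round up.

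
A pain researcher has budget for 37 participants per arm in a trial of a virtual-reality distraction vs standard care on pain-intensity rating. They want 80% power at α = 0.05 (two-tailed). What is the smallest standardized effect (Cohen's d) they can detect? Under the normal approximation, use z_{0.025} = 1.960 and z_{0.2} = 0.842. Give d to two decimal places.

For two independent groups of n = 37 each: d_min = (z_{α/2} + z_β)·√(2/n).
z-sum = 1.960 + 0.842 = 2.802.
d_min = 2.802 × √(2/37) = 2.802 × 0.2325 = 0.651.

d_min ≈ 0.65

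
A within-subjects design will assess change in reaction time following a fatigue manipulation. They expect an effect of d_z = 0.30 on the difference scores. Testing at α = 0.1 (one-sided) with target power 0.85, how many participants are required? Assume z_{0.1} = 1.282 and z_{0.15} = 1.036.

For a paired (one-sample on differences) test: n = ((z_{α} + z_β) / d)².
z_{α} + z_β = 1.282 + 1.036 = 2.318.
n = (2.318 / 0.30)² = 7.727² = 59.70.
Round up.

n = 60 pairs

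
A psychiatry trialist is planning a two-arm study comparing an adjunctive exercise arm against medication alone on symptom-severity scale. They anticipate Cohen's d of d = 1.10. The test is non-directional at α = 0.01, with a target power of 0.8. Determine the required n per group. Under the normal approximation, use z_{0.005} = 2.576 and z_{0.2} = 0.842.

n = 20 per group

For two independent groups with equal n: n = 2·((z_{α/2} + z_β) / d)².
z_{α/2} + z_β = 2.576 + 0.842 = 3.418.
n = 2 × (3.418 / 1.10)² = 2 × 3.107² = 2 × 9.66 = 19.3.
Round up to the next whole participant.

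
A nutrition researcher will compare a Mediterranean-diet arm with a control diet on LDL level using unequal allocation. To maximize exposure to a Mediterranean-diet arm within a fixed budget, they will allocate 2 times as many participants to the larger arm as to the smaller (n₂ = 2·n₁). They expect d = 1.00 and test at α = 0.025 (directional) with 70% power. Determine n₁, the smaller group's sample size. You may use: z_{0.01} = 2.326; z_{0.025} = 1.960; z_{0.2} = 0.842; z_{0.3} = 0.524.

With allocation ratio k = n₂/n₁ = 2, Var(x̄₁−x̄₂) = σ²(1/n₁ + 1/(k·n₁)) = σ²·(k+1)/(k·n₁).
So n₁ = (1 + 1/k)·((z_{α} + z_β)/d)² = 1.500 × (2.484/1.00)².
n₁ = 1.500 × 6.17 = 9.3.
Round up: n₁ = 10, giving n₂ = 2 × 10 = 20.

n₁ = 10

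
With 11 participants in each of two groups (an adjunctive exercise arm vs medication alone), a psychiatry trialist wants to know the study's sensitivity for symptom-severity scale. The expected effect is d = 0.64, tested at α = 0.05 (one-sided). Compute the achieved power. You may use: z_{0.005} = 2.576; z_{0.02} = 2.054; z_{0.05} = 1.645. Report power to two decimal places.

For two equal groups, power = Φ(d·√(n/2) − z_{α}).
d·√(n/2) = 0.64 × √(11/2) = 0.64 × 2.345 = 1.501.
z_β = 1.501 − 1.645 = -0.144.
Power = Φ(-0.144) = 0.443.

power ≈ 0.44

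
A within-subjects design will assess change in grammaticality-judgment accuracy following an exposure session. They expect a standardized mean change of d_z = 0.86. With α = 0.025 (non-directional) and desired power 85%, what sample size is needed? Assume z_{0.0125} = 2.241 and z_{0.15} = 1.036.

n = 15 pairs

For a paired (one-sample on differences) test: n = ((z_{α/2} + z_β) / d)².
z_{α/2} + z_β = 2.241 + 1.036 = 3.277.
n = (3.277 / 0.86)² = 3.810² = 14.52.
Round up.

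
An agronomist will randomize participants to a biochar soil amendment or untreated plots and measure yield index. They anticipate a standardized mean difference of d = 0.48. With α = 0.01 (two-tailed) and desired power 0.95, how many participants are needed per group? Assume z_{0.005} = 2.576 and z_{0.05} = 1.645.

n = 155 per group

For two independent groups with equal n: n = 2·((z_{α/2} + z_β) / d)².
z_{α/2} + z_β = 2.576 + 1.645 = 4.221.
n = 2 × (4.221 / 0.48)² = 2 × 8.794² = 2 × 77.33 = 154.7.
Round up to the next whole participant.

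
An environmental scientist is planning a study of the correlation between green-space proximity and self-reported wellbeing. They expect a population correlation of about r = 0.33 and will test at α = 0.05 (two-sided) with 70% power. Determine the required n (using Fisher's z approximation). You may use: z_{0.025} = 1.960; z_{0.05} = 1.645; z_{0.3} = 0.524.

Fisher's z: C = ½·ln((1+r)/(1−r)) = ½·ln(1.9851) = 0.3428.
n = ((z_{α/2} + z_β)/C)² + 3.
(1.960 + 0.524) / 0.3428 = 2.484 / 0.3428 = 7.246.
n = 7.246² + 3 = 52.51 + 3 = 55.5.
Round up.

n = 56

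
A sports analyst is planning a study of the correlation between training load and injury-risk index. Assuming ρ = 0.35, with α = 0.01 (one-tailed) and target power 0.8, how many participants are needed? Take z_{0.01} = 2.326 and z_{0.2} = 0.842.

n = 79

Fisher's z: C = ½·ln((1+r)/(1−r)) = ½·ln(2.0769) = 0.3654.
n = ((z_{α} + z_β)/C)² + 3.
(2.326 + 0.842) / 0.3654 = 3.168 / 0.3654 = 8.670.
n = 8.670² + 3 = 75.17 + 3 = 78.2.
Round up.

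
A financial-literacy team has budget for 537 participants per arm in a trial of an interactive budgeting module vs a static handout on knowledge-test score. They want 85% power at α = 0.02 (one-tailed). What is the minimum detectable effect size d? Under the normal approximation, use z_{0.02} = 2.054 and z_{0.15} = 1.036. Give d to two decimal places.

d_min ≈ 0.19

For two independent groups of n = 537 each: d_min = (z_{α} + z_β)·√(2/n).
z-sum = 2.054 + 1.036 = 3.090.
d_min = 3.090 × √(2/537) = 3.090 × 0.0610 = 0.189.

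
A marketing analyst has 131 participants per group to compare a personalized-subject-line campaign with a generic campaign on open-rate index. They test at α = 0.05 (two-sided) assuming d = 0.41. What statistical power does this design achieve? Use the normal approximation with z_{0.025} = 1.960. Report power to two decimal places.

power ≈ 0.91

For two equal groups, power = Φ(d·√(n/2) − z_{α/2}).
d·√(n/2) = 0.41 × √(131/2) = 0.41 × 8.093 = 3.318.
z_β = 3.318 − 1.960 = 1.358.
Power = Φ(1.358) = 0.913.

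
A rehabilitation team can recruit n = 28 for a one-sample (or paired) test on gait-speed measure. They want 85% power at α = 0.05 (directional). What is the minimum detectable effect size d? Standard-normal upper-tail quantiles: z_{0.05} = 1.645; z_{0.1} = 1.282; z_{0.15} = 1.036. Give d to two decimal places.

d_min ≈ 0.51

For a single sample (or paired design) of n = 28: d_min = (z_{α} + z_β)/√n.
z-sum = 1.645 + 1.036 = 2.681.
d_min = 2.681 / √28 = 2.681 / 5.292 = 0.507.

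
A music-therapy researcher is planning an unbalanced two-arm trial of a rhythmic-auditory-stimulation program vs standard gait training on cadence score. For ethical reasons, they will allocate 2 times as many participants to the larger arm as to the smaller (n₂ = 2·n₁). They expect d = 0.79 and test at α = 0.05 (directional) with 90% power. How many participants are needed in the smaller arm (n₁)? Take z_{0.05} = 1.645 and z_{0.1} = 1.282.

n₁ = 21

With allocation ratio k = n₂/n₁ = 2, Var(x̄₁−x̄₂) = σ²(1/n₁ + 1/(k·n₁)) = σ²·(k+1)/(k·n₁).
So n₁ = (1 + 1/k)·((z_{α} + z_β)/d)² = 1.500 × (2.927/0.79)².
n₁ = 1.500 × 13.73 = 20.6.
Round up: n₁ = 21, giving n₂ = 2 × 21 = 42.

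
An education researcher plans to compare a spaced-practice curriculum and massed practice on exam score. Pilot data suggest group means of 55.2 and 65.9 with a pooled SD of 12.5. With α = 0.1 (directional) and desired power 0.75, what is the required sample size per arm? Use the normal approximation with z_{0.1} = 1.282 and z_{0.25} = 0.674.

Cohen's d = |M₁ − M₂| / SD_pooled = |55.2 − 65.9| / 12.5 = 10.7 / 12.5 = 0.856.
For two independent groups with equal n: n = 2·((z_{α} + z_β) / d)².
z_{α} + z_β = 1.282 + 0.674 = 1.956.
n = 2 × (1.956 / 0.856)² = 2 × 2.285² = 2 × 5.22 = 10.4.
Round up to the next whole participant.

n = 11 per group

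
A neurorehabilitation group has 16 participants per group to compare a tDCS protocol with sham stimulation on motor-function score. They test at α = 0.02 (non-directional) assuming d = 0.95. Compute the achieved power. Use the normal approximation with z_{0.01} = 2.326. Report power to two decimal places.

For two equal groups, power = Φ(d·√(n/2) − z_{α/2}).
d·√(n/2) = 0.95 × √(16/2) = 0.95 × 2.828 = 2.687.
z_β = 2.687 − 2.326 = 0.361.
Power = Φ(0.361) = 0.641.

power ≈ 0.64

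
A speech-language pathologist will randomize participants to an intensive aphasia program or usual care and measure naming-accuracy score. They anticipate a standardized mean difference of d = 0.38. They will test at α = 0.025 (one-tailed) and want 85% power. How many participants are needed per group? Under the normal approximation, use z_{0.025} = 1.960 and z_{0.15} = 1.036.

n = 125 per group

For two independent groups with equal n: n = 2·((z_{α} + z_β) / d)².
z_{α} + z_β = 1.960 + 1.036 = 2.996.
n = 2 × (2.996 / 0.38)² = 2 × 7.884² = 2 × 62.16 = 124.3.
Round up to the next whole participant.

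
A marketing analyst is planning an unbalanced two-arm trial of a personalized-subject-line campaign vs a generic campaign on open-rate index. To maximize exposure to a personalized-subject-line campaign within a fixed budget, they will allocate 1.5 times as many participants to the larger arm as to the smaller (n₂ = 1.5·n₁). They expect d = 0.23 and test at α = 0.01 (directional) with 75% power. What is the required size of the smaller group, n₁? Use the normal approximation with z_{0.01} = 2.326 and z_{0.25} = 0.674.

n₁ = 284

With allocation ratio k = n₂/n₁ = 1.5, Var(x̄₁−x̄₂) = σ²(1/n₁ + 1/(k·n₁)) = σ²·(k+1)/(k·n₁).
So n₁ = (1 + 1/k)·((z_{α} + z_β)/d)² = 1.667 × (3.000/0.23)².
n₁ = 1.667 × 170.13 = 283.6.
Round up: n₁ = 284, giving n₂ = 1.5 × 284 = 426.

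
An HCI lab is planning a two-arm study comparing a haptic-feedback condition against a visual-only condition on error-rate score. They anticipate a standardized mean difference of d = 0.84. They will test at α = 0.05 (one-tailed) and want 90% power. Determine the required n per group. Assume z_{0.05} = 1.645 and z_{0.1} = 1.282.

n = 25 per group

For two independent groups with equal n: n = 2·((z_{α} + z_β) / d)².
z_{α} + z_β = 1.645 + 1.282 = 2.927.
n = 2 × (2.927 / 0.84)² = 2 × 3.485² = 2 × 12.14 = 24.3.
Round up to the next whole participant.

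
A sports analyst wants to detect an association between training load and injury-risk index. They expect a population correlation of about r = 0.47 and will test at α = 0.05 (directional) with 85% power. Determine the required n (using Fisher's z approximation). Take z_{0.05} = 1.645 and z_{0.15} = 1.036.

n = 31

Fisher's z: C = ½·ln((1+r)/(1−r)) = ½·ln(2.7736) = 0.5101.
n = ((z_{α} + z_β)/C)² + 3.
(1.645 + 1.036) / 0.5101 = 2.681 / 0.5101 = 5.256.
n = 5.256² + 3 = 27.62 + 3 = 30.6.
Round up.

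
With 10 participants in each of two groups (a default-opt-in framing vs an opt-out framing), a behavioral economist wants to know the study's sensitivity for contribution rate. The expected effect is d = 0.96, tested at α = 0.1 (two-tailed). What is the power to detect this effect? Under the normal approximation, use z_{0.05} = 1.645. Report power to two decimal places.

power ≈ 0.69

For two equal groups, power = Φ(d·√(n/2) − z_{α/2}).
d·√(n/2) = 0.96 × √(10/2) = 0.96 × 2.236 = 2.147.
z_β = 2.147 − 1.645 = 0.502.
Power = Φ(0.502) = 0.692.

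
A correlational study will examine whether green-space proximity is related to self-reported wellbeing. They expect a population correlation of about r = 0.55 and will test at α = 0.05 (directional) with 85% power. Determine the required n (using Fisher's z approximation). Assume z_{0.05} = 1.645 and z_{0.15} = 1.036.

n = 22

Fisher's z: C = ½·ln((1+r)/(1−r)) = ½·ln(3.4444) = 0.6184.
n = ((z_{α} + z_β)/C)² + 3.
(1.645 + 1.036) / 0.6184 = 2.681 / 0.6184 = 4.335.
n = 4.335² + 3 = 18.80 + 3 = 21.8.
Round up.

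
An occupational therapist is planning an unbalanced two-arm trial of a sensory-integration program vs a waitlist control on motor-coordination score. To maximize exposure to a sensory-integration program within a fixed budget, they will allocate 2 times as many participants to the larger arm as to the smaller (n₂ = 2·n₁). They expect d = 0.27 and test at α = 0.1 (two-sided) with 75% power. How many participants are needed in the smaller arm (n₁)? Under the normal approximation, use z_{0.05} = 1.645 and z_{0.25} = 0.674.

With allocation ratio k = n₂/n₁ = 2, Var(x̄₁−x̄₂) = σ²(1/n₁ + 1/(k·n₁)) = σ²·(k+1)/(k·n₁).
So n₁ = (1 + 1/k)·((z_{α/2} + z_β)/d)² = 1.500 × (2.319/0.27)².
n₁ = 1.500 × 73.77 = 110.7.
Round up: n₁ = 111, giving n₂ = 2 × 111 = 222.

n₁ = 111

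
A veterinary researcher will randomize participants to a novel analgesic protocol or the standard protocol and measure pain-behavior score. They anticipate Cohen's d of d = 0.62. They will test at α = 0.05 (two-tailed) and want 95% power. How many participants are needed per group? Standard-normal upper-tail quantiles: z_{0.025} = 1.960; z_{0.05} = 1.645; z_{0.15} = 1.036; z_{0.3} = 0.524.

For two independent groups with equal n: n = 2·((z_{α/2} + z_β) / d)².
z_{α/2} + z_β = 1.960 + 1.645 = 3.605.
n = 2 × (3.605 / 0.62)² = 2 × 5.815² = 2 × 33.81 = 67.6.
Round up to the next whole participant.

n = 68 per group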